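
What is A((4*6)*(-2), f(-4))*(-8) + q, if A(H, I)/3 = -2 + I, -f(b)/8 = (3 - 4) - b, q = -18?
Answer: 606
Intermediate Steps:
f(b) = 8 + 8*b (f(b) = -8*((3 - 4) - b) = -8*(-1 - b) = 8 + 8*b)
A(H, I) = -6 + 3*I (A(H, I) = 3*(-2 + I) = -6 + 3*I)
A((4*6)*(-2), f(-4))*(-8) + q = (-6 + 3*(8 + 8*(-4)))*(-8) - 18 = (-6 + 3*(8 - 32))*(-8) - 18 = (-6 + 3*(-24))*(-8) - 18 = (-6 - 72)*(-8) - 18 = -78*(-8) - 18 = 624 - 18 = 606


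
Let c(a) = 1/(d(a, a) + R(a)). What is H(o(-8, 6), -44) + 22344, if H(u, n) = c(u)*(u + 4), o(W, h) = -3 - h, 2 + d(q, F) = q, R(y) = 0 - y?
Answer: 44693/2 ≈ 22347.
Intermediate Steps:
R(y) = -y
d(q, F) = -2 + q
c(a) = -½ (c(a) = 1/((-2 + a) - a) = 1/(-2) = -½)
H(u, n) = -2 - u/2 (H(u, n) = -(u + 4)/2 = -(4 + u)/2 = -2 - u/2)
H(o(-8, 6), -44) + 22344 = (-2 - (-3 - 1*6)/2) + 22344 = (-2 - (-3 - 6)/2) + 22344 = (-2 - ½*(-9)) + 22344 = (-2 + 9/2) + 22344 = 5/2 + 22344 = 44693/2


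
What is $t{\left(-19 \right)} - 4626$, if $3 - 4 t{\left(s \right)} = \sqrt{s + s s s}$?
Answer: $- \frac{18501}{4} - \frac{i \sqrt{6878}}{4} \approx -4625.3 - 20.733 i$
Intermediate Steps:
$t{\left(s \right)} = \frac{3}{4} - \frac{\sqrt{s + s^{3}}}{4}$ ($t{\left(s \right)} = \frac{3}{4} - \frac{\sqrt{s + s s s}}{4} = \frac{3}{4} - \frac{\sqrt{s + s^{2} s}}{4} = \frac{3}{4} - \frac{\sqrt{s + s^{3}}}{4}$)
$t{\left(-19 \right)} - 4626 = \left(\frac{3}{4} - \frac{\sqrt{- 19 \left(1 + \left(-19\right)^{2}\right)}}{4}\right) - 4626 = \left(\frac{3}{4} - \frac{\sqrt{- 19 \left(1 + 361\right)}}{4}\right) - 4626 = \left(\frac{3}{4} - \frac{\sqrt{\left(-19\right) 362}}{4}\right) - 4626 = \left(\frac{3}{4} - \frac{\sqrt{-6878}}{4}\right) - 4626 = \left(\frac{3}{4} - \frac{i \sqrt{6878}}{4}\right) - 4626 = - \frac{18501}{4} - \frac{i \sqrt{6878}}{4}$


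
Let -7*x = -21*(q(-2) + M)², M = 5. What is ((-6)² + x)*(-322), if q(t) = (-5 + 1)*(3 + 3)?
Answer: -360318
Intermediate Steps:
q(t) = -24 (q(t) = -4*6 = -24)
x = 1083 (x = -(-3)*(-24 + 5)² = -(-3)*(-19)² = -(-3)*361 = -⅐*(-7581) = 1083)
((-6)² + x)*(-322) = ((-6)² + 1083)*(-322) = (36 + 1083)*(-322) = 1119*(-322) = -360318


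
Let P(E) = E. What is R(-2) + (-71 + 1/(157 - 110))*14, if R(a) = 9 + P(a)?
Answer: -46375/47 ≈ -986.70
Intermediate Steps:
R(a) = 9 + a
R(-2) + (-71 + 1/(157 - 110))*14 = (9 - 2) + (-71 + 1/(157 - 110))*14 = 7 + (-71 + 1/47)*14 = 7 - 3336/47*14 = 7 - 46704/47 = -46375/47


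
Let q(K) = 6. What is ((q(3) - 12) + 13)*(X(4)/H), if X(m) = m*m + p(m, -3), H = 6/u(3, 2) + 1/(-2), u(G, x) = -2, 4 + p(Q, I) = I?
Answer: -18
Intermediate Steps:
p(Q, I) = -4 + I
H = -7/2 (H = 6/(-2) + 1/(-2) = 6*(-½) + 1*(-½) = -3 - ½ = -7/2 ≈ -3.5000)
X(m) = -7 + m² (X(m) = m*m + (-4 - 3) = m² - 7 = -7 + m²)
((q(3) - 12) + 13)*(X(4)/H) = ((6 - 12) + 13)*((-7 + 4²)/(-7/2)) = (-6 + 13)*((-7 + 16)*(-2/7)) = 7*(9*(-2/7)) = 7*(-18/7) = -18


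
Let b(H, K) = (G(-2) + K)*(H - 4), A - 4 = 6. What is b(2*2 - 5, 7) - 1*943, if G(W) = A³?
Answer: -5978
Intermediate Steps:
A = 10 (A = 4 + 6 = 10)
G(W) = 1000 (G(W) = 10³ = 1000)
b(H, K) = (-4 + H)*(1000 + K) (b(H, K) = (1000 + K)*(H - 4) = (1000 + K)*(-4 + H) = (-4 + H)*(1000 + K))
b(2*2 - 5, 7) - 1*943 = (-4000 - 4*7 + 1000*(2*2 - 5) + (2*2 - 5)*7) - 1*943 = (-4000 - 28 + 1000*(4 - 5) + (4 - 5)*7) - 943 = (-4000 - 28 + 1000*(-1) - 1*7) - 943 = (-4000 - 28 - 1000 - 7) - 943 = -5035 - 943 = -5978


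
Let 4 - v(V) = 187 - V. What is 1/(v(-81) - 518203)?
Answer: -1/518467 ≈ -1.9288e-6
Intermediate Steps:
v(V) = -183 + V (v(V) = 4 - (187 - V) = 4 + (-187 + V) = -183 + V)
1/(v(-81) - 518203) = 1/((-183 - 81) - 518203) = 1/(-264 - 518203) = 1/(-518467) = -1/518467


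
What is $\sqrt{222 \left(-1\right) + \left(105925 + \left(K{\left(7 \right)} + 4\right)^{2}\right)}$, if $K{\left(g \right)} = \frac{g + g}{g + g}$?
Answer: $16 \sqrt{413} \approx 325.16$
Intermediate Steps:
$K{\left(g \right)} = 1$ ($K{\left(g \right)} = \frac{2 g}{2 g} = 2 g \frac{1}{2 g} = 1$)
$\sqrt{222 \left(-1\right) + \left(105925 + \left(K{\left(7 \right)} + 4\right)^{2}\right)} = \sqrt{222 \left(-1\right) + \left(105925 + \left(1 + 4\right)^{2}\right)} = \sqrt{-222 + \left(105925 + 5^{2}\right)} = \sqrt{-222 + \left(105925 + 25\right)} = \sqrt{-222 + 105950} = \sqrt{105728} = 16 \sqrt{413}$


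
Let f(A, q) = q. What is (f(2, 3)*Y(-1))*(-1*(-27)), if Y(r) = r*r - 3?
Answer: -162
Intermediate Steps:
Y(r) = -3 + r² (Y(r) = r² - 3 = -3 + r²)
(f(2, 3)*Y(-1))*(-1*(-27)) = (3*(-3 + (-1)²))*(-1*(-27)) = (3*(-3 + 1))*27 = (3*(-2))*27 = -6*27 = -162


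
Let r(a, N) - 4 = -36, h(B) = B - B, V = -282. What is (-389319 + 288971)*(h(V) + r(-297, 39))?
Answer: 3211136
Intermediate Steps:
h(B) = 0
r(a, N) = -32 (r(a, N) = 4 - 36 = -32)
(-389319 + 288971)*(h(V) + r(-297, 39)) = (-389319 + 288971)*(0 - 32) = -100348*(-32) = 3211136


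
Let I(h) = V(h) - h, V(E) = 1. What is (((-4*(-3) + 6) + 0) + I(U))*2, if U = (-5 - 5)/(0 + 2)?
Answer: 48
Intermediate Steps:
U = -5 (U = -10/2 = -10*½ = -5)
I(h) = 1 - h
(((-4*(-3) + 6) + 0) + I(U))*2 = (((-4*(-3) + 6) + 0) + (1 - 1*(-5)))*2 = (((12 + 6) + 0) + (1 + 5))*2 = ((18 + 0) + 6)*2 = (18 + 6)*2 = 24*2 = 48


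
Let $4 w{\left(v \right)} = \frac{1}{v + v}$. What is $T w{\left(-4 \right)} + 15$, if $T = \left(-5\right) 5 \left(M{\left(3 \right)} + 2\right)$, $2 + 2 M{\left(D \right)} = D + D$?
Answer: $\frac{145}{8} \approx 18.125$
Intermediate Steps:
$w{\left(v \right)} = \frac{1}{8 v}$ ($w{\left(v \right)} = \frac{1}{4 \left(v + v\right)} = \frac{1}{4 \cdot 2 v} = \frac{\frac{1}{2} \frac{1}{v}}{4} = \frac{1}{8 v}$)
$M{\left(D \right)} = -1 + D$ ($M{\left(D \right)} = -1 + \frac{D + D}{2} = -1 + \frac{2 D}{2} = -1 + D$)
$T = -100$ ($T = \left(-5\right) 5 \left(\left(-1 + 3\right) + 2\right) = - 25 \left(2 + 2\right) = \left(-25\right) 4 = -100$)
$T w{\left(-4 \right)} + 15 = - 100 \frac{1}{8 \left(-4\right)} + 15 = - 100 \cdot \frac{1}{8} \left(- \frac{1}{4}\right) + 15 = \left(-100\right) \left(- \frac{1}{32}\right) + 15 = \frac{25}{8} + 15 = \frac{145}{8}$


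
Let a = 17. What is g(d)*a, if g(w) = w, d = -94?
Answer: -1598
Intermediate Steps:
g(d)*a = -94*17 = -1598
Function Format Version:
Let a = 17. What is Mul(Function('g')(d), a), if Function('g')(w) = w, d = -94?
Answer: -1598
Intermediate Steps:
Mul(Function('g')(d), a) = Mul(-94, 17) = -1598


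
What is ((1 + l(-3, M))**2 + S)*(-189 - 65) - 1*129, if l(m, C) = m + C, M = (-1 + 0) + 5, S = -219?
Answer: 54481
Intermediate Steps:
M = 4 (M = -1 + 5 = 4)
l(m, C) = C + m
((1 + l(-3, M))**2 + S)*(-189 - 65) - 1*129 = ((1 + (4 - 3))**2 - 219)*(-189 - 65) - 1*129 = ((1 + 1)**2 - 219)*(-254) - 129 = (2**2 - 219)*(-254) - 129 = (4 - 219)*(-254) - 129 = -215*(-254) - 129 = 54610 - 129 = 54481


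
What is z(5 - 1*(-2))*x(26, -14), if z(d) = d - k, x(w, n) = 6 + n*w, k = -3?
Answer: -3580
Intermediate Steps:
z(d) = 3 + d (z(d) = d - 1*(-3) = d + 3 = 3 + d)
z(5 - 1*(-2))*x(26, -14) = (3 + (5 - 1*(-2)))*(6 - 14*26) = (3 + (5 + 2))*(6 - 364) = (3 + 7)*(-358) = 10*(-358) = -3580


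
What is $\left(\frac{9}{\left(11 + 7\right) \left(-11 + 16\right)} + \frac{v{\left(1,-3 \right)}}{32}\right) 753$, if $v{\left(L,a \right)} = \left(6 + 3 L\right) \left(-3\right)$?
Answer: $- \frac{89607}{160} \approx -560.04$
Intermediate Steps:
$v{\left(L,a \right)} = -18 - 9 L$
$\left(\frac{9}{\left(11 + 7\right) \left(-11 + 16\right)} + \frac{v{\left(1,-3 \right)}}{32}\right) 753 = \left(\frac{9}{\left(11 + 7\right) \left(-11 + 16\right)} + \frac{-18 - 9}{32}\right) 753 = \left(\frac{9}{18 \cdot 5} + \left(-18 - 9\right) \frac{1}{32}\right) 753 = \left(\frac{9}{90} - \frac{27}{32}\right) 753 = \left(9 \cdot \frac{1}{90} - \frac{27}{32}\right) 753 = \left(\frac{1}{10} - \frac{27}{32}\right) 753 = \left(- \frac{119}{160}\right) 753 = - \frac{89607}{160}$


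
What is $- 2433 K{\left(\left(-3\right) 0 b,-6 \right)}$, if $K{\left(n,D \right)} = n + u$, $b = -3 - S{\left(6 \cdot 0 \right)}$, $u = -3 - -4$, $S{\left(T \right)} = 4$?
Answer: $-2433$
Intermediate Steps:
$u = 1$ ($u = -3 + 4 = 1$)
$b = -7$ ($b = -3 - 4 = -7$)
$K{\left(n,D \right)} = 1 + n$ ($K{\left(n,D \right)} = n + 1 = 1 + n$)
$- 2433 K{\left(\left(-3\right) 0 b,-6 \right)} = - 2433 \left(1 + \left(-3\right) 0 \left(-7\right)\right) = - 2433 \left(1 + 0 \left(-7\right)\right) = - 2433 \left(1 + 0\right) = \left(-2433\right) 1 = -2433$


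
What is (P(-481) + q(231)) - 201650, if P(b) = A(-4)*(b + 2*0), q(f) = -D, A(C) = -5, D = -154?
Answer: -199091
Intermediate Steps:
q(f) = 154 (q(f) = -1*(-154) = 154)
P(b) = -5*b (P(b) = -5*(b + 2*0) = -5*(b + 0) = -5*b)
(P(-481) + q(231)) - 201650 = (-5*(-481) + 154) - 201650 = (2405 + 154) - 201650 = 2559 - 201650 = -199091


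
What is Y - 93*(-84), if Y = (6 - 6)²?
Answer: 7812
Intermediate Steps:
Y = 0 (Y = 0² = 0)
Y - 93*(-84) = 0 - 93*(-84) = 0 + 7812 = 7812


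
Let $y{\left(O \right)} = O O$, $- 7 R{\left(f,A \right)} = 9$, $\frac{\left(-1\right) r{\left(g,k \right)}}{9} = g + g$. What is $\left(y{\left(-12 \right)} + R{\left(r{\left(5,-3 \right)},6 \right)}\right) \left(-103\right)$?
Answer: $- \frac{102897}{7} \approx -14700.0$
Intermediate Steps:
$r{\left(g,k \right)} = - 18 g$ ($r{\left(g,k \right)} = - 9 \left(g + g\right) = - 9 \cdot 2 g = - 18 g$)
$R{\left(f,A \right)} = - \frac{9}{7}$ ($R{\left(f,A \right)} = \left(- \frac{1}{7}\right) 9 = - \frac{9}{7}$)
$y{\left(O \right)} = O^{2}$
$\left(y{\left(-12 \right)} + R{\left(r{\left(5,-3 \right)},6 \right)}\right) \left(-103\right) = \left(\left(-12\right)^{2} - \frac{9}{7}\right) \left(-103\right) = \left(144 - \frac{9}{7}\right) \left(-103\right) = \frac{999}{7} \left(-103\right) = - \frac{102897}{7}$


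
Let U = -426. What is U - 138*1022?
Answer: -141462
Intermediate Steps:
U - 138*1022 = -426 - 138*1022 = -426 - 141036 = -141462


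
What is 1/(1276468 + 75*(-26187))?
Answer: -1/687557 ≈ -1.4544e-6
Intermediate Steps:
1/(1276468 + 75*(-26187)) = 1/(1276468 - 1964025) = 1/(-687557) = -1/687557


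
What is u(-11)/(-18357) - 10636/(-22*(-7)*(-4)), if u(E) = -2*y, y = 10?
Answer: 48814343/2826978 ≈ 17.267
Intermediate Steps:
u(E) = -20 (u(E) = -2*10 = -20)
u(-11)/(-18357) - 10636/(-22*(-7)*(-4)) = -20/(-18357) - 10636/(-22*(-7)*(-4)) = -20*(-1/18357) - 10636/(154*(-4)) = 20/18357 - 10636/(-616) = 20/18357 - 10636*(-1/616) = 20/18357 + 2659/154 = 48814343/2826978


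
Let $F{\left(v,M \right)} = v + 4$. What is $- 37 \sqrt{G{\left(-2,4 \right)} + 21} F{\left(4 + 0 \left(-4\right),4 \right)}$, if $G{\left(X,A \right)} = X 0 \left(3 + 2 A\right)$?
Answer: $- 296 \sqrt{21} \approx -1356.4$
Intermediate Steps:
$F{\left(v,M \right)} = 4 + v$
$G{\left(X,A \right)} = 0$ ($G{\left(X,A \right)} = 0 \left(3 + 2 A\right) = 0$)
$- 37 \sqrt{G{\left(-2,4 \right)} + 21} F{\left(4 + 0 \left(-4\right),4 \right)} = - 37 \sqrt{0 + 21} \left(4 + \left(4 + 0 \left(-4\right)\right)\right) = - 37 \sqrt{21} \left(4 + \left(4 + 0\right)\right) = - 37 \sqrt{21} \left(4 + 4\right) = - 37 \sqrt{21} \cdot 8 = - 296 \sqrt{21}$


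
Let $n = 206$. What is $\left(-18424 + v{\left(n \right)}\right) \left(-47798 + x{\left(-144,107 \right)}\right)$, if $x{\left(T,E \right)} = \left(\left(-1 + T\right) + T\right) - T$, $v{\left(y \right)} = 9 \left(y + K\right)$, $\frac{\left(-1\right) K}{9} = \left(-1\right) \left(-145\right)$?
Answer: $1357506045$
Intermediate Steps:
$K = -1305$ ($K = - 9 \left(\left(-1\right) \left(-145\right)\right) = \left(-9\right) 145 = -1305$)
$v{\left(y \right)} = -11745 + 9 y$ ($v{\left(y \right)} = 9 \left(y - 1305\right) = 9 \left(-1305 + y\right) = -11745 + 9 y$)
$x{\left(T,E \right)} = -1 + T$ ($x{\left(T,E \right)} = \left(-1 + 2 T\right) - T = -1 + T$)
$\left(-18424 + v{\left(n \right)}\right) \left(-47798 + x{\left(-144,107 \right)}\right) = \left(-18424 + \left(-11745 + 9 \cdot 206\right)\right) \left(-47798 - 145\right) = \left(-18424 + \left(-11745 + 1854\right)\right) \left(-47798 - 145\right) = \left(-18424 - 9891\right) \left(-47943\right) = \left(-28315\right) \left(-47943\right) = 1357506045$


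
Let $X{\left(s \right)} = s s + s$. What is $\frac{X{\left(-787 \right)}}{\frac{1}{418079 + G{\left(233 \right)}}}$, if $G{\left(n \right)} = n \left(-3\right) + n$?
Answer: $258327884766$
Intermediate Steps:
$X{\left(s \right)} = s + s^{2}$ ($X{\left(s \right)} = s^{2} + s = s + s^{2}$)
$G{\left(n \right)} = - 2 n$ ($G{\left(n \right)} = - 3 n + n = - 2 n$)
$\frac{X{\left(-787 \right)}}{\frac{1}{418079 + G{\left(233 \right)}}} = \frac{\left(-787\right) \left(1 - 787\right)}{\frac{1}{418079 - 466}} = \frac{\left(-787\right) \left(-786\right)}{\frac{1}{418079 - 466}} = \frac{618582}{\frac{1}{417613}} = 618582 \frac{1}{\frac{1}{417613}} = 618582 \cdot 417613 = 258327884766$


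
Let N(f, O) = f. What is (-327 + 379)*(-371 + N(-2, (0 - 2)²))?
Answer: -19396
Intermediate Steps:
(-327 + 379)*(-371 + N(-2, (0 - 2)²)) = (-327 + 379)*(-371 - 2) = 52*(-373) = -19396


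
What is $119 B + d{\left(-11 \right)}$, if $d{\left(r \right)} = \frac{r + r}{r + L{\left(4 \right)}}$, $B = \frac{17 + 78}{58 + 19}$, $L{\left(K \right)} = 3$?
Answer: $\frac{6581}{44} \approx 149.57$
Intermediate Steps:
$B = \frac{95}{77} \approx 1.2338$
$d{\left(r \right)} = \frac{2 r}{3 + r}$ ($d{\left(r \right)} = \frac{r + r}{r + 3} = \frac{2 r}{3 + r}$)
$119 B + d{\left(-11 \right)} = 119 \cdot \frac{95}{77} + 2 \left(-11\right) \frac{1}{3 - 11} = \frac{1615}{11} + 2 \left(-11\right) \frac{1}{-8} = \frac{1615}{11} + 2 \left(-11\right) \left(- \frac{1}{8}\right) = \frac{1615}{11} + \frac{11}{4} = \frac{6581}{44}$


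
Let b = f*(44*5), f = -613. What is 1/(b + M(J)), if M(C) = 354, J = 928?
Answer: -1/134506 ≈ -7.4346e-6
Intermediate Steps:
b = -134860 (b = -26972*5 = -613*220 = -134860)
1/(b + M(J)) = 1/(-134860 + 354) = 1/(-134506) = -1/134506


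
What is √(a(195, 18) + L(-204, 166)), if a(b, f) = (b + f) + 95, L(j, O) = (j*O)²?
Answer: 2*√286692701 ≈ 33864.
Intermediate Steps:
L(j, O) = O²*j² (L(j, O) = (O*j)² = O²*j²)
a(b, f) = 95 + b + f
√(a(195, 18) + L(-204, 166)) = √((95 + 195 + 18) + 166²*(-204)²) = √(308 + 27556*41616) = √(308 + 1146770496) = √1146770804 = 2*√286692701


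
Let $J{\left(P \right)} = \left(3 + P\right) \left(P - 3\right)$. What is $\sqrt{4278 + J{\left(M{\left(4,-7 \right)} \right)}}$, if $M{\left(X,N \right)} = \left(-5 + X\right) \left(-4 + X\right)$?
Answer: $\sqrt{4269} \approx 65.338$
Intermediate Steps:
$J{\left(P \right)} = \left(-3 + P\right) \left(3 + P\right)$ ($J{\left(P \right)} = \left(3 + P\right) \left(-3 + P\right) = \left(-3 + P\right) \left(3 + P\right)$)
$\sqrt{4278 + J{\left(M{\left(4,-7 \right)} \right)}} = \sqrt{4278 - \left(9 - \left(20 + 4^{2} - 36\right)^{2}\right)} = \sqrt{4278 - \left(9 - \left(20 + 16 - 36\right)^{2}\right)} = \sqrt{4278 - \left(9 - 0^{2}\right)} = \sqrt{4278 + \left(-9 + 0\right)} = \sqrt{4278 - 9} = \sqrt{4269}$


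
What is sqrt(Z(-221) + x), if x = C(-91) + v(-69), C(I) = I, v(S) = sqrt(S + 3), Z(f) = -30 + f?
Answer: sqrt(-342 + I*sqrt(66)) ≈ 0.2196 + 18.495*I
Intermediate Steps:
v(S) = sqrt(3 + S)
x = -91 + I*sqrt(66) (x = -91 + sqrt(3 - 69) = -91 + sqrt(-66) = -91 + I*sqrt(66) ≈ -91.0 + 8.124*I)
sqrt(Z(-221) + x) = sqrt((-30 - 221) + (-91 + I*sqrt(66))) = sqrt(-251 + (-91 + I*sqrt(66))) = sqrt(-342 + I*sqrt(66))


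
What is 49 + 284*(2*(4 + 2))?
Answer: 3457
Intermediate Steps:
49 + 284*(2*(4 + 2)) = 49 + 284*(2*6) = 49 + 284*12 = 49 + 3408 = 3457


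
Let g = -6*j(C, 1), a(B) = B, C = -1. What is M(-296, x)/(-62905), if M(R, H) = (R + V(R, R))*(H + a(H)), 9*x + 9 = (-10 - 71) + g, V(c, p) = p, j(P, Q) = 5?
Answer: -9472/37743 ≈ -0.25096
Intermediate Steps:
g = -30 (g = -6*5 = -30)
x = -40/3 (x = -1 + ((-10 - 71) - 30)/9 = -1 + (-81 - 30)/9 = -1 + (⅑)*(-111) = -1 - 37/3 = -40/3 ≈ -13.333)
M(R, H) = 4*H*R (M(R, H) = (R + R)*(H + H) = (2*R)*(2*H) = 4*H*R)
M(-296, x)/(-62905) = (4*(-40/3)*(-296))/(-62905) = (47360/3)*(-1/62905) = -9472/37743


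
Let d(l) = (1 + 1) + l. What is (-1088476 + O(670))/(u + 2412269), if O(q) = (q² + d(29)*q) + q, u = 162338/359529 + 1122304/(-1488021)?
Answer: -110231513364949608/430177224990431201 ≈ -0.25625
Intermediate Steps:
d(l) = 2 + l
u = -53979493906/178328900703 (u = 162338*(1/359529) + 1122304*(-1/1488021) = 162338/359529 - 1122304/1488021 = -53979493906/178328900703 ≈ -0.30270)
O(q) = q² + 32*q (O(q) = (q² + (2 + 29)*q) + q = (q² + 31*q) + q = q² + 32*q)
(-1088476 + O(670))/(u + 2412269) = (-1088476 + 670*(32 + 670))/(-53979493906/178328900703 + 2412269) = (-1088476 + 670*702)/(430177224990431201/178328900703) = (-1088476 + 470340)*(178328900703/430177224990431201) = -618136*178328900703/430177224990431201 = -110231513364949608/430177224990431201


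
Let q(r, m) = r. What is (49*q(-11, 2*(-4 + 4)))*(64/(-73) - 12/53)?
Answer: 2300452/3869 ≈ 594.59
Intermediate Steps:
(49*q(-11, 2*(-4 + 4)))*(64/(-73) - 12/53) = (49*(-11))*(64/(-73) - 12/53) = -539*(64*(-1/73) - 12*1/53) = -539*(-64/73 - 12/53) = -539*(-4268/3869) = 2300452/3869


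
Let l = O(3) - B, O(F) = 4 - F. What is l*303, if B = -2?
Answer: 909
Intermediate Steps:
l = 3 (l = (4 - 1*3) - 1*(-2) = (4 - 3) + 2 = 1 + 2 = 3)
l*303 = 3*303 = 909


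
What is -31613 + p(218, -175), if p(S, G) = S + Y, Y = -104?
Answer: -31499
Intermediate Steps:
p(S, G) = -104 + S (p(S, G) = S - 104 = -104 + S)
-31613 + p(218, -175) = -31613 + (-104 + 218) = -31613 + 114 = -31499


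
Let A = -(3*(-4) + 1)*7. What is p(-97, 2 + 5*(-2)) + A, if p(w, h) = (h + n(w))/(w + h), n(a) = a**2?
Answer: -188/15 ≈ -12.533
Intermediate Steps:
A = 77 (A = -(-12 + 1)*7 = -1*(-11)*7 = 11*7 = 77)
p(w, h) = (h + w**2)/(h + w) (p(w, h) = (h + w**2)/(w + h) = (h + w**2)/(h + w))
p(-97, 2 + 5*(-2)) + A = ((2 + 5*(-2)) + (-97)**2)/((2 + 5*(-2)) - 97) + 77 = ((2 - 10) + 9409)/((2 - 10) - 97) + 77 = (-8 + 9409)/(-8 - 97) + 77 = 9401/(-105) + 77 = -1/105*9401 + 77 = -1343/15 + 77 = -188/15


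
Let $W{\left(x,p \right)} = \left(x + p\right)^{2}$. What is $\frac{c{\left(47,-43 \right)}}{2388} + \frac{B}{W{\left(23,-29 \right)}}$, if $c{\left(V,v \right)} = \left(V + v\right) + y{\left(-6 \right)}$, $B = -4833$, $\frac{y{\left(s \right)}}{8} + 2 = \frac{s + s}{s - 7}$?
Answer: $- \frac{1389239}{10348} \approx -134.25$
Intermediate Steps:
$y{\left(s \right)} = -16 + \frac{16 s}{-7 + s}$ ($y{\left(s \right)} = -16 + 8 \frac{s + s}{s - 7} = -16 + 8 \frac{2 s}{-7 + s} = -16 + \frac{16 s}{-7 + s}$)
$W{\left(x,p \right)} = \left(p + x\right)^{2}$
$c{\left(V,v \right)} = - \frac{112}{13} + V + v$ ($c{\left(V,v \right)} = \left(V + v\right) + \frac{112}{-7 - 6} = \left(V + v\right) + \frac{112}{-13} = \left(V + v\right) + 112 \left(- \frac{1}{13}\right) = \left(V + v\right) - \frac{112}{13} = - \frac{112}{13} + V + v$)
$\frac{c{\left(47,-43 \right)}}{2388} + \frac{B}{W{\left(23,-29 \right)}} = \frac{- \frac{112}{13} + 47 - 43}{2388} - \frac{4833}{\left(-29 + 23\right)^{2}} = \left(- \frac{60}{13}\right) \frac{1}{2388} - \frac{4833}{\left(-6\right)^{2}} = - \frac{5}{2587} - \frac{4833}{36} = - \frac{5}{2587} - \frac{537}{4} = - \frac{1389239}{10348}$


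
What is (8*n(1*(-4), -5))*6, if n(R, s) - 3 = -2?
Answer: 48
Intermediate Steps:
n(R, s) = 1 (n(R, s) = 3 - 2 = 1)
(8*n(1*(-4), -5))*6 = (8*1)*6 = 8*6 = 48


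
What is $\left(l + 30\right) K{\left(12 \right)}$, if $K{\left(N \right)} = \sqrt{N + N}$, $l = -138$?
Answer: $- 216 \sqrt{6} \approx -529.09$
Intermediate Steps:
$K{\left(N \right)} = \sqrt{2} \sqrt{N}$ ($K{\left(N \right)} = \sqrt{2 N} = \sqrt{2} \sqrt{N}$)
$\left(l + 30\right) K{\left(12 \right)} = \left(-138 + 30\right) \sqrt{2} \sqrt{12} = - 108 \sqrt{2} \cdot 2 \sqrt{3} = - 108 \cdot 2 \sqrt{6} = - 216 \sqrt{6}$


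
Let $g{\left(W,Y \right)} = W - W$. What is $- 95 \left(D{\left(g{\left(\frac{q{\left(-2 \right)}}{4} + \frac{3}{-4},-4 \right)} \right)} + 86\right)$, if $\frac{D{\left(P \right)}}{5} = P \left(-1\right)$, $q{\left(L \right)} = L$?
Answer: $-8170$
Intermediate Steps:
$g{\left(W,Y \right)} = 0$
$D{\left(P \right)} = - 5 P$ ($D{\left(P \right)} = 5 P \left(-1\right) = 5 \left(- P\right) = - 5 P$)
$- 95 \left(D{\left(g{\left(\frac{q{\left(-2 \right)}}{4} + \frac{3}{-4},-4 \right)} \right)} + 86\right) = - 95 \left(\left(-5\right) 0 + 86\right) = - 95 \left(0 + 86\right) = \left(-95\right) 86 = -8170$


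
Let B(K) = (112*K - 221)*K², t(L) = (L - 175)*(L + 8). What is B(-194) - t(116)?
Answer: -826065248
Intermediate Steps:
t(L) = (-175 + L)*(8 + L)
B(K) = K²*(-221 + 112*K) (B(K) = (-221 + 112*K)*K² = K²*(-221 + 112*K))
B(-194) - t(116) = (-194)²*(-221 + 112*(-194)) - (-1400 + 116² - 167*116) = 37636*(-221 - 21728) - (-1400 + 13456 - 19372) = 37636*(-21949) - 1*(-7316) = -826072564 + 7316 = -826065248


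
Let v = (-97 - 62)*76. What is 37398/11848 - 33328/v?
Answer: 105848447/17896404 ≈ 5.9145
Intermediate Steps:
v = -12084 (v = -159*76 = -12084)
37398/11848 - 33328/v = 37398/11848 - 33328/(-12084) = 37398*(1/11848) - 33328*(-1/12084) = 18699/5924 + 8332/3021 = 105848447/17896404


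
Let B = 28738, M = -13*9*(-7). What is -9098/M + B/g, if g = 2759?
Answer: -1564960/2259621 ≈ -0.69258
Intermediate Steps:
M = 819 (M = -117*(-7) = 819)
-9098/M + B/g = -9098/819 + 28738/2759 = -1564960/2259621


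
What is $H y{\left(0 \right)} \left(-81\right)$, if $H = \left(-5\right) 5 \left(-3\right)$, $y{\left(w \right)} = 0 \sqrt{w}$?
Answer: $0$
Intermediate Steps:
$y{\left(w \right)} = 0$
$H = 75$ ($H = \left(-25\right) \left(-3\right) = 75$)
$H y{\left(0 \right)} \left(-81\right) = 75 \cdot 0 \left(-81\right) = 0 \left(-81\right) = 0$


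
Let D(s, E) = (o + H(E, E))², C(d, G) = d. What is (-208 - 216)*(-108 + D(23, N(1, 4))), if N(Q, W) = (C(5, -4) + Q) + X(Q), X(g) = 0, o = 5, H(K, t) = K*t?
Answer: -666952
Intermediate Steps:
N(Q, W) = 5 + Q (N(Q, W) = (5 + Q) + 0 = 5 + Q)
D(s, E) = (5 + E²)² (D(s, E) = (5 + E*E)² = (5 + E²)²)
(-208 - 216)*(-108 + D(23, N(1, 4))) = (-208 - 216)*(-108 + (5 + (5 + 1)²)²) = -424*(-108 + (5 + 6²)²) = -424*(-108 + (5 + 36)²) = -424*(-108 + 41²) = -424*(-108 + 1681) = -424*1573 = -666952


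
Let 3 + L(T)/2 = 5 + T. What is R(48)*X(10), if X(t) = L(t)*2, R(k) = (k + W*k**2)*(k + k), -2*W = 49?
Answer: -259891200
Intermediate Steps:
W = -49/2 (W = -1/2*49 = -49/2 ≈ -24.500)
L(T) = 4 + 2*T (L(T) = -6 + 2*(5 + T) = -6 + (10 + 2*T) = 4 + 2*T)
R(k) = 2*k*(k - 49*k**2/2) (R(k) = (k - 49*k**2/2)*(k + k) = (k - 49*k**2/2)*(2*k) = 2*k*(k - 49*k**2/2))
X(t) = 8 + 4*t (X(t) = (4 + 2*t)*2 = 8 + 4*t)
R(48)*X(10) = (48**2*(2 - 49*48))*(8 + 4*10) = (2304*(2 - 2352))*(8 + 40) = (2304*(-2350))*48 = -5414400*48 = -259891200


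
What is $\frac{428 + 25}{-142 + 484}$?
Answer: $\frac{151}{114} \approx 1.3246$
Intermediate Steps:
$\frac{428 + 25}{-142 + 484} = \frac{453}{342} = 453 \cdot \frac{1}{342} = \frac{151}{114}$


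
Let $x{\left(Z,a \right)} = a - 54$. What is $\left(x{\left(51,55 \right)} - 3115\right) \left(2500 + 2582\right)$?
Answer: $-15825348$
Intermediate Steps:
$x{\left(Z,a \right)} = -54 + a$
$\left(x{\left(51,55 \right)} - 3115\right) \left(2500 + 2582\right) = \left(\left(-54 + 55\right) - 3115\right) \left(2500 + 2582\right) = \left(1 - 3115\right) 5082 = \left(-3114\right) 5082 = -15825348$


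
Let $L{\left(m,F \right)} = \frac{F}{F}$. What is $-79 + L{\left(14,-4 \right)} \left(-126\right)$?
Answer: $-205$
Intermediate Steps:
$L{\left(m,F \right)} = 1$
$-79 + L{\left(14,-4 \right)} \left(-126\right) = -79 + 1 \left(-126\right) = -79 - 126 = -205$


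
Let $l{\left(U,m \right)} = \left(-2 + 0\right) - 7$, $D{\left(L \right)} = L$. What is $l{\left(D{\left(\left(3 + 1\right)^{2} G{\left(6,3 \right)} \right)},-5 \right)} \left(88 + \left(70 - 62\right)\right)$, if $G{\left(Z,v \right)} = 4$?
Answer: $-864$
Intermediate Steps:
$l{\left(U,m \right)} = -9$ ($l{\left(U,m \right)} = -2 - 7 = -9$)
$l{\left(D{\left(\left(3 + 1\right)^{2} G{\left(6,3 \right)} \right)},-5 \right)} \left(88 + \left(70 - 62\right)\right) = - 9 \left(88 + \left(70 - 62\right)\right) = - 9 \left(88 + 8\right) = \left(-9\right) 96 = -864$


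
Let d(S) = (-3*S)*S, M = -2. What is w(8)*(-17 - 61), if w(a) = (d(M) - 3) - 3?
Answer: 1404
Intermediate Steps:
d(S) = -3*S**2
w(a) = -18 (w(a) = (-3*(-2)**2 - 3) - 3 = (-3*4 - 3) - 3 = (-12 - 3) - 3 = -15 - 3 = -18)
w(8)*(-17 - 61) = -18*(-17 - 61) = -18*(-78) = 1404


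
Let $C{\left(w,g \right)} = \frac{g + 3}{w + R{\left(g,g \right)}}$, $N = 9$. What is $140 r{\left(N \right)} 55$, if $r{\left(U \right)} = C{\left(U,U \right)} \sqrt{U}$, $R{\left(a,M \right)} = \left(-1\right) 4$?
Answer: $55440$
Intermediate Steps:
$R{\left(a,M \right)} = -4$
$C{\left(w,g \right)} = \frac{3 + g}{-4 + w}$ ($C{\left(w,g \right)} = \frac{g + 3}{w - 4} = \frac{3 + g}{-4 + w}$)
$r{\left(U \right)} = \frac{\sqrt{U} \left(3 + U\right)}{-4 + U}$ ($r{\left(U \right)} = \frac{3 + U}{-4 + U} \sqrt{U} = \frac{\sqrt{U} \left(3 + U\right)}{-4 + U}$)
$140 r{\left(N \right)} 55 = 140 \frac{\sqrt{9} \left(3 + 9\right)}{-4 + 9} \cdot 55 = 140 \cdot 3 \cdot \frac{1}{5} \cdot 12 \cdot 55 = 140 \cdot \frac{36}{5} \cdot 55 = 1008 \cdot 55 = 55440$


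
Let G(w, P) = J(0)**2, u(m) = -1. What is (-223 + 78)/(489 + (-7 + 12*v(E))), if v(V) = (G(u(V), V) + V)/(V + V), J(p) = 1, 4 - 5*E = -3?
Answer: -1015/3446 ≈ -0.29454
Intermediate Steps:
E = 7/5 (E = 4/5 - 1/5*(-3) = 4/5 + 3/5 = 7/5 ≈ 1.4000)
G(w, P) = 1 (G(w, P) = 1**2 = 1)
v(V) = (1 + V)/(2*V) (v(V) = (1 + V)/(V + V) = (1 + V)/((2*V)) = (1 + V)*(1/(2*V)) = (1 + V)/(2*V))
(-223 + 78)/(489 + (-7 + 12*v(E))) = (-223 + 78)/(489 + (-7 + 12*((1 + 7/5)/(2*(7/5))))) = -145/(489 + (-7 + 12*((1/2)*(5/7)*(12/5)))) = -145/(489 + (-7 + 12*(6/7))) = -145/(489 + (-7 + 72/7)) = -145/(489 + 23/7) = -145/3446/7 = -145*7/3446 = -1015/3446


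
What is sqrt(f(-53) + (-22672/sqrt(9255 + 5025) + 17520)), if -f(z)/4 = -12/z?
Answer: 2*sqrt(39199437950400 - 7104930105*sqrt(3570))/94605 ≈ 131.64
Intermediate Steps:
f(z) = 48/z (f(z) = -(-48)/z = 48/z)
sqrt(f(-53) + (-22672/sqrt(9255 + 5025) + 17520)) = sqrt(48/(-53) + (-22672/sqrt(9255 + 5025) + 17520)) = sqrt(48*(-1/53) + (-22672*sqrt(3570)/7140 + 17520)) = sqrt(-48/53 + (-22672*sqrt(3570)/7140 + 17520)) = sqrt(-48/53 + (-5668*sqrt(3570)/1785 + 17520)) = sqrt(-48/53 + (17520 - 5668*sqrt(3570)/1785)) = sqrt(928512/53 - 5668*sqrt(3570)/1785)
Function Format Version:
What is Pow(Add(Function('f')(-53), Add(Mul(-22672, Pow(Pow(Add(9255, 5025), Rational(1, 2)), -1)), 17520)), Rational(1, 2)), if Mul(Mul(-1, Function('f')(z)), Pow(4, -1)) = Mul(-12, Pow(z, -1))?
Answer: Mul(Rational(2, 94605), Pow(Add(39199437950400, Mul(-7104930105, Pow(3570, Rational(1, 2)))), Rational(1, 2))) ≈ 131.64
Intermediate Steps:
Function('f')(z) = Mul(48, Pow(z, -1)) (Function('f')(z) = Mul(-4, Mul(-12, Pow(z, -1))) = Mul(48, Pow(z, -1)))
Pow(Add(Function('f')(-53), Add(Mul(-22672, Pow(Pow(Add(9255, 5025), Rational(1, 2)), -1)), 17520)), Rational(1, 2)) = Pow(Add(Mul(48, Pow(-53, -1)), Add(Mul(-22672, Pow(Pow(Add(9255, 5025), Rational(1, 2)), -1)), 17520)), Rational(1, 2)) = Pow(Add(Mul(48, Rational(-1, 53)), Add(Mul(-22672, Pow(Pow(14280, Rational(1, 2)), -1)), 17520)), Rational(1, 2)) = Pow(Add(Rational(-48, 53), Add(Mul(-22672, Pow(Mul(2, Pow(3570, Rational(1, 2))), -1)), 17520)), Rational(1, 2)) = Pow(Add(Rational(-48, 53), Add(Mul(-22672, Mul(Rational(1, 7140), Pow(3570, Rational(1, 2)))), 17520)), Rational(1, 2)) = Pow(Add(Rational(-48, 53), Add(Mul(Rational(-5668, 1785), Pow(3570, Rational(1, 2))), 17520)), Rational(1, 2)) = Pow(Add(Rational(-48, 53), Add(17520, Mul(Rational(-5668, 1785), Pow(3570, Rational(1, 2))))), Rational(1, 2)) = Pow(Add(Rational(928512, 53), Mul(Rational(-5668, 1785), Pow(3570, Rational(1, 2)))), Rational(1, 2))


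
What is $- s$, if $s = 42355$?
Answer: $-42355$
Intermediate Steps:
$- s = \left(-1\right) 42355 = -42355$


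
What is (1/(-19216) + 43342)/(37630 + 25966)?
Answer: 832859871/1222060736 ≈ 0.68152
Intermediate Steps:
(1/(-19216) + 43342)/(37630 + 25966) = (-1/19216 + 43342)/63596 = (832859871/19216)*(1/63596) = 832859871/1222060736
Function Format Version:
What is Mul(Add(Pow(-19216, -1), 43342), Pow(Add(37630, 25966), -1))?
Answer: Rational(832859871, 1222060736) ≈ 0.68152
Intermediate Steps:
Mul(Add(Pow(-19216, -1), 43342), Pow(Add(37630, 25966), -1)) = Mul(Add(Rational(-1, 19216), 43342), Pow(63596, -1)) = Mul(Rational(832859871, 19216), Rational(1, 63596)) = Rational(832859871, 1222060736)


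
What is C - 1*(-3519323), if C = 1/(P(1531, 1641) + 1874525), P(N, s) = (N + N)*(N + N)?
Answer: 39593682380188/11250369 ≈ 3.5193e+6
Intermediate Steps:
P(N, s) = 4*N**2 (P(N, s) = (2*N)*(2*N) = 4*N**2)
C = 1/11250369 (C = 1/(4*1531**2 + 1874525) = 1/(4*2343961 + 1874525) = 1/(9375844 + 1874525) = 1/11250369 ≈ 8.8886e-8)
C - 1*(-3519323) = 1/11250369 - 1*(-3519323) = 1/11250369 + 3519323 = 39593682380188/11250369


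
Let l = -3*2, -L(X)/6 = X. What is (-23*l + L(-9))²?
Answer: 36864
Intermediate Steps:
L(X) = -6*X
l = -6
(-23*l + L(-9))² = (-23*(-6) - 6*(-9))² = (138 + 54)² = 192² = 36864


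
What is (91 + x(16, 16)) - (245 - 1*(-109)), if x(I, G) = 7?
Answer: -256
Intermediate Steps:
(91 + x(16, 16)) - (245 - 1*(-109)) = (91 + 7) - (245 - 1*(-109)) = 98 - (245 + 109) = 98 - 1*354 = 98 - 354 = -256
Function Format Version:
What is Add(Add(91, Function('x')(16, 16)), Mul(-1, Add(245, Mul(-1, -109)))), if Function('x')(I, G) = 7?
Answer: -256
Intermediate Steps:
Add(Add(91, Function('x')(16, 16)), Mul(-1, Add(245, Mul(-1, -109)))) = Add(Add(91, 7), Mul(-1, Add(245, Mul(-1, -109)))) = Add(98, Mul(-1, Add(245, 109))) = Add(98, Mul(-1, 354)) = Add(98, -354) = -256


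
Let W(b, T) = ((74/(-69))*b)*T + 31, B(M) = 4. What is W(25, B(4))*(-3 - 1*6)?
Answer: 15783/23 ≈ 686.22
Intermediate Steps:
W(b, T) = 31 - 74*T*b/69 (W(b, T) = ((74*(-1/69))*b)*T + 31 = (-74*b/69)*T + 31 = -74*T*b/69 + 31 = 31 - 74*T*b/69)
W(25, B(4))*(-3 - 1*6) = (31 - 74/69*4*25)*(-3 - 1*6) = (31 - 7400/69)*(-3 - 6) = -5261/69*(-9) = 15783/23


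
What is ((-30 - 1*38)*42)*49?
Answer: -139944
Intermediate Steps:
((-30 - 1*38)*42)*49 = ((-30 - 38)*42)*49 = -68*42*49 = -2856*49 = -139944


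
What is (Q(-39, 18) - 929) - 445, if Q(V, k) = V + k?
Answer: -1395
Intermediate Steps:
(Q(-39, 18) - 929) - 445 = ((-39 + 18) - 929) - 445 = (-21 - 929) - 445 = -950 - 445 = -1395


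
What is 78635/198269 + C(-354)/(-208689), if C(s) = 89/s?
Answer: 5809249514251/14647302006714 ≈ 0.39661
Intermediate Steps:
78635/198269 + C(-354)/(-208689) = 78635/198269 + (89/(-354))/(-208689) = 78635*(1/198269) + (89*(-1/354))*(-1/208689) = 78635/198269 - 89/354*(-1/208689) = 78635/198269 + 89/73875906 = 5809249514251/14647302006714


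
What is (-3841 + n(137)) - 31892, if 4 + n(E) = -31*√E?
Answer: -35737 - 31*√137 ≈ -36100.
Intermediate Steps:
n(E) = -4 - 31*√E
(-3841 + n(137)) - 31892 = (-3841 + (-4 - 31*√137)) - 31892 = (-3845 - 31*√137) - 31892 = -35737 - 31*√137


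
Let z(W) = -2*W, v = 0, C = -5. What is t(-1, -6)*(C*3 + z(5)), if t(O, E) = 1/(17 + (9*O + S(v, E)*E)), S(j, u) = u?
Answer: -25/44 ≈ -0.56818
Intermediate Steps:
t(O, E) = 1/(17 + E**2 + 9*O) (t(O, E) = 1/(17 + (9*O + E*E)) = 1/(17 + (9*O + E**2)) = 1/(17 + (E**2 + 9*O)) = 1/(17 + E**2 + 9*O))
t(-1, -6)*(C*3 + z(5)) = (-5*3 - 2*5)/(17 + (-6)**2 + 9*(-1)) = (-15 - 10)/(17 + 36 - 9) = -25/44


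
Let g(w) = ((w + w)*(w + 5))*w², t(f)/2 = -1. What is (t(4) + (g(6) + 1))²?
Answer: 22572001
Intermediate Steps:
t(f) = -2 (t(f) = 2*(-1) = -2)
g(w) = 2*w³*(5 + w) (g(w) = ((2*w)*(5 + w))*w² = (2*w*(5 + w))*w² = 2*w³*(5 + w))
(t(4) + (g(6) + 1))² = (-2 + (2*6³*(5 + 6) + 1))² = (-2 + (2*216*11 + 1))² = (-2 + (4752 + 1))² = (-2 + 4753)² = 4751² = 22572001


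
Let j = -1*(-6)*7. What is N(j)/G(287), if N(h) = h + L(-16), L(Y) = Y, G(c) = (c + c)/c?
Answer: 13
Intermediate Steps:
j = 42 (j = 6*7 = 42)
G(c) = 2 (G(c) = (2*c)/c = 2)
N(h) = -16 + h (N(h) = h - 16 = -16 + h)
N(j)/G(287) = (-16 + 42)/2 = 26*(½) = 13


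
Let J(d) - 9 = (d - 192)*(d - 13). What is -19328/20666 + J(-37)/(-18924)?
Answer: -301287383/195541692 ≈ -1.5408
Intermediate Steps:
J(d) = 9 + (-192 + d)*(-13 + d) (J(d) = 9 + (d - 192)*(d - 13) = 9 + (-192 + d)*(-13 + d))
-19328/20666 + J(-37)/(-18924) = -19328/20666 + (2505 + (-37)² - 205*(-37))/(-18924) = -19328*1/20666 + (2505 + 1369 + 7585)*(-1/18924) = -9664/10333 + 11459*(-1/18924) = -9664/10333 - 11459/18924 = -301287383/195541692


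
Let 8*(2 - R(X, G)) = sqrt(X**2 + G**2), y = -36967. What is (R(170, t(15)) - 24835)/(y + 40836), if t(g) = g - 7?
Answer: -24833/3869 - sqrt(7241)/15476 ≈ -6.4240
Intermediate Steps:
t(g) = -7 + g
R(X, G) = 2 - sqrt(G**2 + X**2)/8 (R(X, G) = 2 - sqrt(X**2 + G**2)/8 = 2 - sqrt(G**2 + X**2)/8)
(R(170, t(15)) - 24835)/(y + 40836) = ((2 - sqrt((-7 + 15)**2 + 170**2)/8) - 24835)/(-36967 + 40836) = ((2 - sqrt(8**2 + 28900)/8) - 24835)/3869 = ((2 - sqrt(64 + 28900)/8) - 24835)*(1/3869) = ((2 - sqrt(7241)/4) - 24835)*(1/3869) = (-24833 - sqrt(7241)/4)*(1/3869) = -24833/3869 - sqrt(7241)/15476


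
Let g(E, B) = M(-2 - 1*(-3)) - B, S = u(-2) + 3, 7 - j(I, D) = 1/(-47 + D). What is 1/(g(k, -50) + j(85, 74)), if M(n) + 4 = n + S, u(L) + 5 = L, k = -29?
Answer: 27/1349 ≈ 0.020015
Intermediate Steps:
j(I, D) = 7 - 1/(-47 + D)
u(L) = -5 + L
S = -4 (S = (-5 - 2) + 3 = -7 + 3 = -4)
M(n) = -8 + n (M(n) = -4 + (n - 4) = -4 + (-4 + n) = -8 + n)
g(E, B) = -7 - B (g(E, B) = (-8 + (-2 - 1*(-3))) - B = (-8 + (-2 + 3)) - B = (-8 + 1) - B = -7 - B)
1/(g(k, -50) + j(85, 74)) = 1/((-7 - 1*(-50)) + (-330 + 7*74)/(-47 + 74)) = 1/((-7 + 50) + (-330 + 518)/27) = 1/(43 + (1/27)*188) = 1/(43 + 188/27) = 1/(1349/27) = 27/1349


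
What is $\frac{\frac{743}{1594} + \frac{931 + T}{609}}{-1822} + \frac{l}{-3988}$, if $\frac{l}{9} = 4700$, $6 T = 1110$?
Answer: $- \frac{6235406287909}{587797704788} \approx -10.608$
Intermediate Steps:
$T = 185$ ($T = \frac{1}{6} \cdot 1110 = 185$)
$l = 42300$ ($l = 9 \cdot 4700 = 42300$)
$\frac{\frac{743}{1594} + \frac{931 + T}{609}}{-1822} + \frac{l}{-3988} = \frac{\frac{743}{1594} + \frac{931 + 185}{609}}{-1822} + \frac{42300}{-3988} = \left(743 \cdot \frac{1}{1594} + 1116 \cdot \frac{1}{609}\right) \left(- \frac{1}{1822}\right) + 42300 \left(- \frac{1}{3988}\right) = \left(\frac{743}{1594} + \frac{372}{203}\right) \left(- \frac{1}{1822}\right) - \frac{10575}{997} = \frac{743797}{323582} \left(- \frac{1}{1822}\right) - \frac{10575}{997} = - \frac{743797}{589566404} - \frac{10575}{997} = - \frac{6235406287909}{587797704788}$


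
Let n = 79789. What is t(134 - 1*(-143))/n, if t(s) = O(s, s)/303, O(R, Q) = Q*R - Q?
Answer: 25484/8058689 ≈ 0.0031623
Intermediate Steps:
O(R, Q) = -Q + Q*R
t(s) = s*(-1 + s)/303 (t(s) = (s*(-1 + s))/303 = (s*(-1 + s))*(1/303) = s*(-1 + s)/303)
t(134 - 1*(-143))/n = ((134 - 1*(-143))*(-1 + (134 - 1*(-143)))/303)/79789 = ((134 + 143)*(-1 + (134 + 143))/303)*(1/79789) = ((1/303)*277*(-1 + 277))*(1/79789) = ((1/303)*277*276)*(1/79789) = (25484/101)*(1/79789) = 25484/8058689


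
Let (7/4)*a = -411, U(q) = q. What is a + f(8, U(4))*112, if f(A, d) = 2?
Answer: -76/7 ≈ -10.857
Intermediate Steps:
a = -1644/7 (a = (4/7)*(-411) = -1644/7 ≈ -234.86)
a + f(8, U(4))*112 = -1644/7 + 2*112 = -1644/7 + 224 = -76/7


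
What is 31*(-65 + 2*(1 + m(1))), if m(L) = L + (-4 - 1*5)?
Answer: -2449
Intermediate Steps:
m(L) = -9 + L (m(L) = L + (-4 - 5) = L - 9 = -9 + L)
31*(-65 + 2*(1 + m(1))) = 31*(-65 + 2*(1 + (-9 + 1))) = 31*(-65 + 2*(1 - 8)) = 31*(-65 + 2*(-7)) = 31*(-65 - 14) = 31*(-79) = -2449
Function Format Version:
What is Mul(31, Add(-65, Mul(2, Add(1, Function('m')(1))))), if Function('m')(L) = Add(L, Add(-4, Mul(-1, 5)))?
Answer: -2449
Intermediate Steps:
Function('m')(L) = Add(-9, L) (Function('m')(L) = Add(L, Add(-4, -5)) = Add(L, -9) = Add(-9, L))
Mul(31, Add(-65, Mul(2, Add(1, Function('m')(1))))) = Mul(31, Add(-65, Mul(2, Add(1, Add(-9, 1))))) = Mul(31, Add(-65, Mul(2, Add(1, -8)))) = Mul(31, Add(-65, Mul(2, -7))) = Mul(31, Add(-65, -14)) = Mul(31, -79) = -2449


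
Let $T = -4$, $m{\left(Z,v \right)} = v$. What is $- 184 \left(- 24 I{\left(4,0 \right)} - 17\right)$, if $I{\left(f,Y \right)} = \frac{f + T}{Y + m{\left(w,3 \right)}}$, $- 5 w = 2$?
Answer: $3128$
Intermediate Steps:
$w = - \frac{2}{5}$ ($w = \left(- \frac{1}{5}\right) 2 = - \frac{2}{5} \approx -0.4$)
$I{\left(f,Y \right)} = \frac{-4 + f}{3 + Y}$ ($I{\left(f,Y \right)} = \frac{f - 4}{Y + 3} = \frac{-4 + f}{3 + Y}$)
$- 184 \left(- 24 I{\left(4,0 \right)} - 17\right) = - 184 \left(- 24 \frac{-4 + 4}{3 + 0} - 17\right) = - 184 \left(- 24 \cdot \frac{1}{3} \cdot 0 - 17\right) = - 184 \left(\left(-24\right) 0 - 17\right) = - 184 \left(0 - 17\right) = \left(-184\right) \left(-17\right) = 3128$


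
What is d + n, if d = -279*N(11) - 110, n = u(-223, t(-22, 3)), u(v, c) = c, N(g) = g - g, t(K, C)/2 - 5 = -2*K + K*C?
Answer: -144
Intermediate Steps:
t(K, C) = 10 - 4*K + 2*C*K (t(K, C) = 10 + 2*(-2*K + K*C) = 10 + 2*(-2*K + C*K) = 10 + (-4*K + 2*C*K) = 10 - 4*K + 2*C*K)
N(g) = 0
n = -34 (n = 10 - 4*(-22) + 2*3*(-22) = 10 + 88 - 132 = -34)
d = -110 (d = -279*0 - 110 = 0 - 110 = -110)
d + n = -110 - 34 = -144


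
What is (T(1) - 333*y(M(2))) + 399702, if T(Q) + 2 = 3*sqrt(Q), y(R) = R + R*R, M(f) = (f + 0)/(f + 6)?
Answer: 6393583/16 ≈ 3.9960e+5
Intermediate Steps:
M(f) = f/(6 + f)
y(R) = R + R**2
T(Q) = -2 + 3*sqrt(Q)
(T(1) - 333*y(M(2))) + 399702 = ((-2 + 3*sqrt(1)) - 333*2/(6 + 2)*(1 + 2/(6 + 2))) + 399702 = ((-2 + 3*1) - 333*2/8*(1 + 2/8)) + 399702 = ((-2 + 3) - 333*2*(1/8)*(1 + 2*(1/8))) + 399702 = (1 - 333*(1 + 1/4)/4) + 399702 = (1 - 333*5/(4*4)) + 399702 = (1 - 333*5/16) + 399702 = (1 - 1665/16) + 399702 = -1649/16 + 399702 = 6393583/16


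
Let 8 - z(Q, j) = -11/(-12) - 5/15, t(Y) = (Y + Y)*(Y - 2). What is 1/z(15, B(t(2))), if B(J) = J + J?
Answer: 12/89 ≈ 0.13483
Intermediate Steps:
t(Y) = 2*Y*(-2 + Y) (t(Y) = (2*Y)*(-2 + Y) = 2*Y*(-2 + Y))
B(J) = 2*J
z(Q, j) = 89/12 (z(Q, j) = 8 - (-11/(-12) - 5/15) = 8 - (-11*(-1/12) - 5*1/15) = 8 - (11/12 - ⅓) = 8 - 1*7/12 = 8 - 7/12 = 89/12)
1/z(15, B(t(2))) = 1/(89/12) = 12/89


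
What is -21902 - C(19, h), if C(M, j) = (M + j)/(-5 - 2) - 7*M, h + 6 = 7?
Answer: -152363/7 ≈ -21766.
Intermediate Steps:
h = 1 (h = -6 + 7 = 1)
C(M, j) = -50*M/7 - j/7 (C(M, j) = (M + j)/(-7) - 7*M = (M + j)*(-⅐) - 7*M = (-M/7 - j/7) - 7*M = -50*M/7 - j/7)
-21902 - C(19, h) = -21902 - (-50/7*19 - ⅐*1) = -21902 - (-950/7 - ⅐) = -21902 - 1*(-951/7) = -21902 + 951/7 = -152363/7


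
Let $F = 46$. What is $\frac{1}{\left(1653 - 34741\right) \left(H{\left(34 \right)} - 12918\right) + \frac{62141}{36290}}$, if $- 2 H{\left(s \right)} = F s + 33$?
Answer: $\frac{36290}{16470272884221} \approx 2.2034 \cdot 10^{-9}$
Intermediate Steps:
$H{\left(s \right)} = - \frac{33}{2} - 23 s$ ($H{\left(s \right)} = - \frac{46 s + 33}{2} = - \frac{33 + 46 s}{2} = - \frac{33}{2} - 23 s$)
$\frac{1}{\left(1653 - 34741\right) \left(H{\left(34 \right)} - 12918\right) + \frac{62141}{36290}} = \frac{1}{\left(1653 - 34741\right) \left(\left(- \frac{33}{2} - 782\right) - 12918\right) + \frac{62141}{36290}} = \frac{1}{- 33088 \left(\left(- \frac{33}{2} - 782\right) - 12918\right) + 62141 \cdot \frac{1}{36290}} = \frac{1}{- 33088 \left(- \frac{1597}{2} - 12918\right) + \frac{62141}{36290}} = \frac{1}{\left(-33088\right) \left(- \frac{27433}{2}\right) + \frac{62141}{36290}} = \frac{1}{453851552 + \frac{62141}{36290}} = \frac{1}{\frac{16470272884221}{36290}} = \frac{36290}{16470272884221}$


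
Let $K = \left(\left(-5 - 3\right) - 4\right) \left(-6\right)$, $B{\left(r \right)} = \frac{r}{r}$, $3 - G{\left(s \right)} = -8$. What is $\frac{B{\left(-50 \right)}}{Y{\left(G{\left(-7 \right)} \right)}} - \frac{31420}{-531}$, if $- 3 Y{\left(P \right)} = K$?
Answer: $\frac{251183}{4248} \approx 59.13$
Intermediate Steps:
$G{\left(s \right)} = 11$ ($G{\left(s \right)} = 3 - -8 = 3 + 8 = 11$)
$B{\left(r \right)} = 1$
$K = 72$ ($K = \left(-8 - 4\right) \left(-6\right) = \left(-12\right) \left(-6\right) = 72$)
$Y{\left(P \right)} = -24$ ($Y{\left(P \right)} = \left(- \frac{1}{3}\right) 72 = -24$)
$\frac{B{\left(-50 \right)}}{Y{\left(G{\left(-7 \right)} \right)}} - \frac{31420}{-531} = 1 \frac{1}{-24} - \frac{31420}{-531} = 1 \left(- \frac{1}{24}\right) - - \frac{31420}{531} = - \frac{1}{24} + \frac{31420}{531} = \frac{251183}{4248}$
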